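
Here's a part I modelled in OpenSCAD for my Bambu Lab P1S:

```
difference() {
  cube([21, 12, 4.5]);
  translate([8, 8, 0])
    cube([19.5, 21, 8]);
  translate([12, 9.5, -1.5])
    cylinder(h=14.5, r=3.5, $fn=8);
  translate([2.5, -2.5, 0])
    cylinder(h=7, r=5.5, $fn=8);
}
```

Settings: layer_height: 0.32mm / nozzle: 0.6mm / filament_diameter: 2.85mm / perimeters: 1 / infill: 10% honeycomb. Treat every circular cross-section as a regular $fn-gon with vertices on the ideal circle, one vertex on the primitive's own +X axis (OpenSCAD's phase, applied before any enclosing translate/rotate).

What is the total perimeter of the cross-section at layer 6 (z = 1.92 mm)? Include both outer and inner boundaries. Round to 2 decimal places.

67.20 mm

At z = 1.92 mm: the cube (footprint 21×12) is included at this height (perimeter 66.00 mm); the cube at (8, 8) is present — its section is the full 19.5×21 rectangle (perimeter 81.00 mm); the cylinder at (12, 9.5): section is a regular 8-gon, circumradius r=3.5 (perimeter = 2·8·3.500·sin(180°/8) = 21.43 mm); the cylinder at (2.5, -2.5): section is a regular 8-gon, circumradius r=5.5 (perimeter = 2·8·5.500·sin(180°/8) = 33.68 mm); After the difference (first − rest): starting from the 21×12 cube, the 19.5×21 cube at (8, 8) partially overlaps it — only the 52.00 mm² overlap (of its 409.50 mm²) is removed, clipping the outline; the r=3.5 cylinder at (12, 9.5) partially overlaps it — only the 7.76 mm² overlap (of its 34.65 mm²) is removed, clipping the outline; the r=5.5 cylinder at (2.5, -2.5) partially overlaps it — only the 15.14 mm² overlap (of its 85.56 mm²) is removed, clipping the outline — boundary = 67.20 mm. Overall, the cross-section is a single solid region. Total boundary length (outer) = 67.20 mm.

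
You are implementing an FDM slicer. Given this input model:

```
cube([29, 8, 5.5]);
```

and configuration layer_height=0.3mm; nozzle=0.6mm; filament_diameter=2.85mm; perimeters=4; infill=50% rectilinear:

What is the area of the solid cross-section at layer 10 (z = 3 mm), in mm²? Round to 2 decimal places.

232.00 mm²

At z = 3 mm: the 29×8 cube contributes its full rectangle (area 232.00 mm²). Overall, the cross-section is a single solid region. Net area = 232.00 mm².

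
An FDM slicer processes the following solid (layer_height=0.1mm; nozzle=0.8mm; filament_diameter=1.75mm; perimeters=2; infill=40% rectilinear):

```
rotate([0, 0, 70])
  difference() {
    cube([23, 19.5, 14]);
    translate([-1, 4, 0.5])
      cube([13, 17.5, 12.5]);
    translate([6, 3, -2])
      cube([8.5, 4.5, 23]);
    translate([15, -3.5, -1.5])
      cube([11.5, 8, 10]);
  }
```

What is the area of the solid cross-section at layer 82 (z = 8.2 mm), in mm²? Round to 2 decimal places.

209.25 mm²

At z = 8.2 mm: the cube is present — its section is the full 23×19.5 rectangle (area 448.50 mm²); the 13×17.5 cube at (-1, 4) contributes its full rectangle (area 227.50 mm²); the cube at (6, 3) is present — its section is the full 8.5×4.5 rectangle (area 38.25 mm²); the cube at (15, -3.5) (footprint 11.5×8) is included at this height (area 92.00 mm²); After the difference (first − rest): starting from the 23×19.5 cube (448.50 mm²), the 13×17.5 cube at (-1, 4) partially overlaps it — only the 186.00 mm² overlap (of its 227.50 mm²) is removed, clipping the outline; the 8.5×4.5 cube at (6, 3) partially overlaps it — only the 17.25 mm² overlap (of its 38.25 mm²) is removed, clipping the outline; the 11.5×8 cube at (15, -3.5) partially overlaps it — only the 36.00 mm² overlap (of its 92.00 mm²) is removed, clipping the outline — area = 209.25 mm²; (whole slice rotated 70° about Z — lengths, areas and connectivity unchanged). Overall, the cross-section is a single solid region. Net area = 209.25 mm².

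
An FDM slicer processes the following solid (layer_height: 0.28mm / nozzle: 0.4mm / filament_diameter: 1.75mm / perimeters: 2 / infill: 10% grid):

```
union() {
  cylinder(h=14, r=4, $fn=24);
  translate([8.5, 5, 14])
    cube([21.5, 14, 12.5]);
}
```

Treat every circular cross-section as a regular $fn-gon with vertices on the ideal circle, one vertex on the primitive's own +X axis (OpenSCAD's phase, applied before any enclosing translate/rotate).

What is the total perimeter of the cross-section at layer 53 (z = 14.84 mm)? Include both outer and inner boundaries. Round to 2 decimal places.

71.00 mm

At z = 14.84 mm: the cylinder does not reach this height (z outside [0, 14]); the cube at (8.5, 5) is present — its section is the full 21.5×14 rectangle (perimeter 71.00 mm); Combining (union): only the 21.5×14 cube at (8.5, 5) is present, so the union is just that shape — boundary = 71.00 mm. Overall, the cross-section is a single solid region. Total boundary length (outer) = 71.00 mm.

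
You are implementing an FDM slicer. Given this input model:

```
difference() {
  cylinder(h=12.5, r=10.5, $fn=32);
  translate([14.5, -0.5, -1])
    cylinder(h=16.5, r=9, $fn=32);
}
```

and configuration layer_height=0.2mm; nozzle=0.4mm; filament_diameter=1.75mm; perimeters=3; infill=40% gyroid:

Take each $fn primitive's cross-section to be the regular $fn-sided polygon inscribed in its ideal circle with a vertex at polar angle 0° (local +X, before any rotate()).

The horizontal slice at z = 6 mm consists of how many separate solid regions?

1

At z = 6 mm: the cylinder: section is a regular 32-gon, circumradius r=10.5; the cylinder at (14.5, -0.5): section is a regular 32-gon, circumradius r=9; After the difference (first − rest): starting from the r=10.5 cylinder, the r=9 cylinder at (14.5, -0.5) partially overlaps it — only the 43.53 mm² overlap (of its 252.84 mm²) is removed, clipping the outline — 1 connected region. The result has 1 disconnected region.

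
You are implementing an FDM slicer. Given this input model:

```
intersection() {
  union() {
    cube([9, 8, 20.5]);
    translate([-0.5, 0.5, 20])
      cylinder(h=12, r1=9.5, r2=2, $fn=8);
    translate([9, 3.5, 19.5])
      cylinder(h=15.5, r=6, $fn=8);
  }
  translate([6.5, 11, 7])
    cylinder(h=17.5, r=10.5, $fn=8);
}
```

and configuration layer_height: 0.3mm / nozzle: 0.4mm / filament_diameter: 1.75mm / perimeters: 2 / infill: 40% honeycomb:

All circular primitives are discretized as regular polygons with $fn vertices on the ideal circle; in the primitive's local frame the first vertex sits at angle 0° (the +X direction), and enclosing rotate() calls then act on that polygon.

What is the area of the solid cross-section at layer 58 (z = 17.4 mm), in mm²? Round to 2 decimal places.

57.46 mm²

At z = 17.4 mm: the 9×8 cube contributes its full rectangle (area 72.00 mm²); the cone at (-0.5, 0.5) is absent (z outside [20, 32]); the cylinder at (9, 3.5) is absent (z outside [19.5, 35]); Combining (union): only the 9×8 cube is present, so the union is just that shape — area = 72.00 mm²; the cylinder at (6.5, 11): section is a regular 8-gon, circumradius r=10.5 (area = (8/2)·10.500²·sin(360°/8) = 311.83 mm²); Taking the intersection: the r=10.5 cylinder at (6.5, 11) partially overlaps that combined region; clipping to the common part keeps 57.46 mm² — area = 57.46 mm². Overall, the cross-section is a single solid region. Net area = 57.46 mm².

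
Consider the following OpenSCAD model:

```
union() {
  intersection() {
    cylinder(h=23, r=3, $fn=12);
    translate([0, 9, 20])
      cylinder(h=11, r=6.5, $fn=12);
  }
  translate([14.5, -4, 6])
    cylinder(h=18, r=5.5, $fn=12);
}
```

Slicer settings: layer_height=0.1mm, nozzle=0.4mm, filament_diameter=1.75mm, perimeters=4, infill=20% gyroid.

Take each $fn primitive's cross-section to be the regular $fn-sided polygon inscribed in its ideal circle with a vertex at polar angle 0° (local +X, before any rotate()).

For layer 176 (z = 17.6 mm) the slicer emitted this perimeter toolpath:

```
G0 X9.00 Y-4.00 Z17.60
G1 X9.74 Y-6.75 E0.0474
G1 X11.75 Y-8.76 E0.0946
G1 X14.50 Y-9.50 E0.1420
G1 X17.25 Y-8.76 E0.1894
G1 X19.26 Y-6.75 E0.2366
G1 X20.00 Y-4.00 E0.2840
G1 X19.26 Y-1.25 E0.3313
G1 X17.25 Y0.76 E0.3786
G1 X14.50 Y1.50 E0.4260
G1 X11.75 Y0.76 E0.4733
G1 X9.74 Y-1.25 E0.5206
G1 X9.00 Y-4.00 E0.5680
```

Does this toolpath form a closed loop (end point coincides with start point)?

Start point (G0): (9.00, -4.00). End point (last G1): the path returns to the start — closed.

yes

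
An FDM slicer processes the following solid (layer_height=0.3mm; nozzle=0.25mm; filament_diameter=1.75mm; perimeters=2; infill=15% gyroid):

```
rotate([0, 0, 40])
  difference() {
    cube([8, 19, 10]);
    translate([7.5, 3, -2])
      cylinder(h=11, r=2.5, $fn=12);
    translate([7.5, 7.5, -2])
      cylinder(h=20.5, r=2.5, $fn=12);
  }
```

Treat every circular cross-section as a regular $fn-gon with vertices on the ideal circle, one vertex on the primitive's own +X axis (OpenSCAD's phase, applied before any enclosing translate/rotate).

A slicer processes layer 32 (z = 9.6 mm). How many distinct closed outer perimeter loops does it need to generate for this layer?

At z = 9.6 mm: the 8×19 cube contributes its full rectangle; the cylinder at (7.5, 3) is not intersected at this z (z outside [-2, 9]); the r=2.5 cylinder at (7.5, 7.5) contributes a regular 12-gon of circumradius 2.5; Subtracting the remaining from the first: starting from the 8×19 cube, the r=2.5 cylinder at (7.5, 7.5) partially overlaps it — only the 11.81 mm² overlap (of its 18.75 mm²) is removed, clipping the outline — 1 connected region; (whole slice rotated 40° about Z — lengths, areas and connectivity unchanged). The result has 1 disconnected region.

1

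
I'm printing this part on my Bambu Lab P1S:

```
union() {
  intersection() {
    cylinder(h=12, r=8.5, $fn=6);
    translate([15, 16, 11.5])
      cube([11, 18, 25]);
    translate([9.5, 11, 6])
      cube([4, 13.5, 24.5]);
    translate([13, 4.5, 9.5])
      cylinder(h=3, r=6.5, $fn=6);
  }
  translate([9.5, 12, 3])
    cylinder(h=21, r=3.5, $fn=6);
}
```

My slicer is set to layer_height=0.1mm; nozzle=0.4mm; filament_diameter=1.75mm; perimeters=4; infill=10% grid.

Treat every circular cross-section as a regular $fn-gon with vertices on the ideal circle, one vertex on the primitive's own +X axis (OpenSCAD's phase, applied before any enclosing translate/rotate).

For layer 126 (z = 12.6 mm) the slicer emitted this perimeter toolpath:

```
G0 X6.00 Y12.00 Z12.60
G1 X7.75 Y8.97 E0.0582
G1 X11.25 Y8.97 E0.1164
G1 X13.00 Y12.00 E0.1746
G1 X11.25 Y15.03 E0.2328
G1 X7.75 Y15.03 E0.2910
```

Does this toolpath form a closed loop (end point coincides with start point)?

Start point (G0): (6.00, 12.00). End point (last G1): the path does not return to the start — open.

no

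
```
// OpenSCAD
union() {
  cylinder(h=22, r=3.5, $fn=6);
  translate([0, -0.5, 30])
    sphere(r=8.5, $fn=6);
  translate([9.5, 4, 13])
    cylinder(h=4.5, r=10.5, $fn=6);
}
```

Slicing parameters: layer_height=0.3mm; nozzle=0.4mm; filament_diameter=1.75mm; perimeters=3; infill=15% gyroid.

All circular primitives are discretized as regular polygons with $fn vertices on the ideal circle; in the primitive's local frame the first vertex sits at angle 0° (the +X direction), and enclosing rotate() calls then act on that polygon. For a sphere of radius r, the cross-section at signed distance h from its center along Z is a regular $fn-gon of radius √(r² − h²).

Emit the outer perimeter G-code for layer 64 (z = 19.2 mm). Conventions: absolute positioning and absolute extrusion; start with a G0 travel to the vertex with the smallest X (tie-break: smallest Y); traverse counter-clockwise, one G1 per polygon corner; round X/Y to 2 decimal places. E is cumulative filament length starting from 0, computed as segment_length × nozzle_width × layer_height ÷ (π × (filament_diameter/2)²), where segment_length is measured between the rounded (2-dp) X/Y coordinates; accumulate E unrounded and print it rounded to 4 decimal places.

G0 X-3.50 Y0.00 Z19.20
G1 X-1.75 Y-3.03 E0.1746
G1 X1.75 Y-3.03 E0.3492
G1 X3.50 Y0.00 E0.5238
G1 X1.75 Y3.03 E0.6983
G1 X-1.75 Y3.03 E0.8729
G1 X-3.50 Y0.00 E1.0475

At z = 19.2 mm: the r=3.5 cylinder gives a regular 6-gon of circumradius 3.5 (constant along its height); the sphere at (0, -0.5) is not intersected at this z (|z−center|=10.800 > r=8.5); the cylinder at (9.5, 4) is absent (z outside [13, 17.5]); Taking the union: only the r=3.5 cylinder is present, so the union is just that shape — 1 connected region. The outline is a single polygon with 6 vertices. Extrusion per mm of travel: 0.4 × 0.3 / (π × 0.875²) = 0.049890. Accumulating E over each segment gives final E = 1.0475.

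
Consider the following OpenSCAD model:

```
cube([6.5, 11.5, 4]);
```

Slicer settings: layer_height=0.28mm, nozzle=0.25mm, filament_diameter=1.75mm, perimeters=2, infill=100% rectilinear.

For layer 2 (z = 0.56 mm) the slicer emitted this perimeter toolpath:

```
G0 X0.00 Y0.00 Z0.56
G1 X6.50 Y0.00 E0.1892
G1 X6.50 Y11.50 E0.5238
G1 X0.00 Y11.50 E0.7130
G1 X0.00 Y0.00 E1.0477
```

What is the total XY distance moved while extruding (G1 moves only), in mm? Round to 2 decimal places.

36.00 mm

Sum the Euclidean lengths of each G1 segment: total = 36.00 mm.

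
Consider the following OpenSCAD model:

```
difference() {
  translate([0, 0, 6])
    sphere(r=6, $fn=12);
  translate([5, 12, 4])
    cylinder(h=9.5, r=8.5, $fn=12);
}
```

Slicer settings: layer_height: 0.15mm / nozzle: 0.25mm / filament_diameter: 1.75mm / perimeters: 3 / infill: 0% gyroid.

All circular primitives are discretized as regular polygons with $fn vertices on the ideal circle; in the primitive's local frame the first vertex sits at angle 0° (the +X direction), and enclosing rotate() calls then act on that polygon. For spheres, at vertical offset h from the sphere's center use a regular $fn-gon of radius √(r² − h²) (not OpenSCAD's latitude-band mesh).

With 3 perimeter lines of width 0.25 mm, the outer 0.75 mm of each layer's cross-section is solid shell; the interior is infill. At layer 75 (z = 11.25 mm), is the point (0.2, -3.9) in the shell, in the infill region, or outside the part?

outside

At z = 11.25 mm: the sphere: section is a regular 12-gon, circumradius = √(r²−h²) = √(6²−5.25²) = 2.905; the r=8.5 cylinder at (5, 12) contributes a regular 12-gon of circumradius 8.5; Subtracting the remaining from the first: starting from the r=6 sphere, the r=8.5 cylinder at (5, 12) misses the remaining region (no effect) — 1 connected region. Overall, the cross-section is a single solid region. The nearest boundary edge runs (1.45, -2.52)→(-0.00, -2.90); distance from the point to it = 1.02 mm. The point is not inside any of the regions above, so it lies outside the cross-section (1.02 mm from the nearest boundary).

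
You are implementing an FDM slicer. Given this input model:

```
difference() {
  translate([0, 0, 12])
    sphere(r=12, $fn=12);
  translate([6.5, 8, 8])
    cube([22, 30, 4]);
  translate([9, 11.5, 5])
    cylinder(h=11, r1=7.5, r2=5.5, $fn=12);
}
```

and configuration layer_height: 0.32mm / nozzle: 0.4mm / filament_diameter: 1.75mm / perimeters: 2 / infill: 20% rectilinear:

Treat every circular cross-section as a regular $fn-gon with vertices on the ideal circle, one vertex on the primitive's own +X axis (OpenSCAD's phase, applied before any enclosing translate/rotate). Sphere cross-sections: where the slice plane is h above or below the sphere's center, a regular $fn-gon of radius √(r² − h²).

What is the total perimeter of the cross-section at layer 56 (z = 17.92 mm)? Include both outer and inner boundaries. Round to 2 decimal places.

At z = 17.92 mm: the sphere: section is a regular 12-gon, circumradius = √(r²−h²) = √(12²−5.92²) = 10.438 (perimeter = 2·12·10.438·sin(180°/12) = 64.84 mm); the cube at (6.5, 8) is not intersected at this z (z outside [8, 12]); the cone at (9, 11.5) is not intersected at this z (z outside [5, 16]); Subtracting the remaining from the first: none of the subtracted shapes is present at this height, so the r=12 sphere is unchanged — boundary = 64.84 mm. Overall, the cross-section is a single solid region. Total boundary length (outer) = 64.84 mm.

64.84 mm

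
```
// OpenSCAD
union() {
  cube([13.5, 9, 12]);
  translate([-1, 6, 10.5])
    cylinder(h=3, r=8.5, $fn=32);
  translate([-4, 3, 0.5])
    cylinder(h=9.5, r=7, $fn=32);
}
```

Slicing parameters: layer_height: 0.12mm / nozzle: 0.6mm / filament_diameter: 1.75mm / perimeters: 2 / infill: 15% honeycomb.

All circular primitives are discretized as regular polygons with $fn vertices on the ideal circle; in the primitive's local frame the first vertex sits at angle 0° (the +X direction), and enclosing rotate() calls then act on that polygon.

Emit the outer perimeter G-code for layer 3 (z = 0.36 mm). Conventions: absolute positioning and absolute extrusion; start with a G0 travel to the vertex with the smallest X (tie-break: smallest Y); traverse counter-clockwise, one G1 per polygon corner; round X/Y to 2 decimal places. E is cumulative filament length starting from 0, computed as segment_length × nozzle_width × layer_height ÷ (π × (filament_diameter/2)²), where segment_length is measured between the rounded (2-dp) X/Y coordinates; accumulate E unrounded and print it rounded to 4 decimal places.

At z = 0.36 mm: the 13.5×9 cube contributes its full rectangle; the cylinder at (-1, 6) is absent (z outside [10.5, 13.5]); the cylinder at (-4, 3) is absent (z outside [0.5, 10]); Combining (union): only the 13.5×9 cube is present, so the union is just that shape — 1 connected region. The outline is a single polygon with 4 vertices. Extrusion per mm of travel: 0.6 × 0.12 / (π × 0.875²) = 0.029934. Accumulating E over each segment gives final E = 1.3470.

G0 X0.00 Y0.00 Z0.36
G1 X13.50 Y0.00 E0.4041
G1 X13.50 Y9.00 E0.6735
G1 X0.00 Y9.00 E1.0776
G1 X0.00 Y0.00 E1.3470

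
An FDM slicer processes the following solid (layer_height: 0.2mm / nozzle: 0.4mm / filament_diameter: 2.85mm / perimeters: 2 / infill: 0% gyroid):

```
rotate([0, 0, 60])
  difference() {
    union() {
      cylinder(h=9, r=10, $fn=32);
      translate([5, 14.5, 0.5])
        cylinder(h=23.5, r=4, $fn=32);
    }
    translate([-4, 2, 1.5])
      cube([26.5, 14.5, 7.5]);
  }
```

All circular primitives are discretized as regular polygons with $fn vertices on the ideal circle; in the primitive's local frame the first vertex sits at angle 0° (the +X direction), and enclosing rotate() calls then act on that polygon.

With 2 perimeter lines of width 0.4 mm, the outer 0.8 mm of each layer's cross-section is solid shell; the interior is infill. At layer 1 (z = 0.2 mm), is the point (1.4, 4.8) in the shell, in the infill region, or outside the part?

At z = 0.2 mm: the r=10 cylinder contributes a regular 32-gon of circumradius 10; the cylinder at (5, 14.5) does not reach this height (z outside [0.5, 24]); Taking the union: only the r=10 cylinder is present, so the union is just that shape — 1 connected region; the cube at (-4, 2) is absent (z outside [1.5, 9]); Taking the first minus the rest: none of the subtracted shapes is present at this height, so the result so far is unchanged — 1 connected region; (rotated 60° about Z; rotation is an isometry so areas/perimeters/island counts are preserved). Overall, the cross-section is a single solid region. Undo the 60° rotation: the query point maps to (4.857, 1.188) in the un-rotated model frame. The nearest boundary edge runs (9.81, 1.95)→(9.24, 3.83); distance from the point to it = 4.96 mm. The point is inside the cross-section and 4.96 mm from the nearest boundary — more than the 0.8 mm shell width (2 × 0.4), so it's in the infill interior.

infill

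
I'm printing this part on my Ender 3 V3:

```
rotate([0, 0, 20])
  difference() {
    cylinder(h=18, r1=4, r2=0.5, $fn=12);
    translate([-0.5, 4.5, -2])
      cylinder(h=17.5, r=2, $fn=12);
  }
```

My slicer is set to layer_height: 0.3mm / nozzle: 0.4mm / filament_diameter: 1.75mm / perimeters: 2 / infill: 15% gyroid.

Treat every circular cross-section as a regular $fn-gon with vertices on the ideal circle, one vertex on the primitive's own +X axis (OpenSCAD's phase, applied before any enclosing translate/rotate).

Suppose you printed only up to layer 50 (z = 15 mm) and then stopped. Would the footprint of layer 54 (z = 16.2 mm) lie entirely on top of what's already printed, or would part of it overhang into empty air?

entirely on top

Compare the two slices. At z = 15: the cone: at t=0.833 of its height the radius interpolates to r₁+(r₂−r₁)t = 1.083, giving a regular 12-gon of that circumradius (area = (12/2)·1.083²·sin(360°/12) = 3.52 mm²); the r=2 cylinder at (-0.5, 4.5) gives a regular 12-gon of circumradius 2 (constant along its height) (area = (12/2)·2.000²·sin(360°/12) = 12.00 mm²); Subtracting the remaining from the first: starting from the cone (3.52 mm²), the r=2 cylinder at (-0.5, 4.5) misses the remaining region (no effect) — area = 3.52 mm²; (whole slice rotated 20° about Z — lengths, areas and connectivity unchanged). At z = 16.2: the cone (r1=4→r2=0.5) has section circumradius 0.850 here — a regular 12-gon (area = (12/2)·0.850²·sin(360°/12) = 2.17 mm²); the cylinder at (-0.5, 4.5) is not intersected at this z (z outside [-2, 15.5]); Taking the first minus the rest: none of the subtracted shapes is present at this height, so the cone is unchanged — area = 2.17 mm²; (whole slice rotated 20° about Z — lengths, areas and connectivity unchanged). Checking containment: the cross-section at z = 16.2 is a subset of the cross-section at z = 15.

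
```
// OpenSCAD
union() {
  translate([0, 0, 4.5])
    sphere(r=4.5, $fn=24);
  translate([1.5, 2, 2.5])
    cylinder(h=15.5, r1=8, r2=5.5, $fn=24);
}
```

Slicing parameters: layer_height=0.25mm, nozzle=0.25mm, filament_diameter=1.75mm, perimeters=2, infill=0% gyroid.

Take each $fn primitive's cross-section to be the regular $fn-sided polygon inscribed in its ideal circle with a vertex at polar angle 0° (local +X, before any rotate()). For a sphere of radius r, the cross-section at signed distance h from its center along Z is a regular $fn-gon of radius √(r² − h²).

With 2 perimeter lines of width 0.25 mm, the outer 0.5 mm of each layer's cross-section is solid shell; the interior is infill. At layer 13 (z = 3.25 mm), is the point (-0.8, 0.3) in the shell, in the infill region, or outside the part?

infill

At z = 3.25 mm: the r=4.5 sphere contributes a regular 24-gon of circumradius √(4.5²−1.25²) = 4.323; the cone at (1.5, 2) (r1=8→r2=5.5) has section circumradius 7.879 here — a regular 24-gon; Combining (union): the r=4.5 sphere lies entirely inside the cone at (1.5, 2), so the union is just the cone at (1.5, 2) — 1 connected region. Overall, the cross-section is a single solid region. The nearest boundary edge runs (-4.07, -3.57)→(-5.32, -1.94); distance from the point to it = 4.95 mm. The point is inside the cross-section and 4.95 mm from the nearest boundary — more than the 0.5 mm shell width (2 × 0.25), so it's in the infill interior.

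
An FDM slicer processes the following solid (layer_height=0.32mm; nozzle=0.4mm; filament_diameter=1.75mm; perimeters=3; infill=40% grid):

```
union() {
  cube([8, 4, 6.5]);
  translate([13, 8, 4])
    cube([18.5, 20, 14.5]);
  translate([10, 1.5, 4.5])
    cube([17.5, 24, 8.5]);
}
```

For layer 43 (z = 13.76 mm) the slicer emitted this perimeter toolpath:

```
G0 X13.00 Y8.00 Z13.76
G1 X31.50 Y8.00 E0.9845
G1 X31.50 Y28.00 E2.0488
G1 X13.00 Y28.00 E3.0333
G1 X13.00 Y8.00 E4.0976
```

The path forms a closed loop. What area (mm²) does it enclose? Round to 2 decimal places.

Apply the shoelace formula to the sequence of (X, Y) vertices; enclosed area = 370.00 mm².

370.00 mm²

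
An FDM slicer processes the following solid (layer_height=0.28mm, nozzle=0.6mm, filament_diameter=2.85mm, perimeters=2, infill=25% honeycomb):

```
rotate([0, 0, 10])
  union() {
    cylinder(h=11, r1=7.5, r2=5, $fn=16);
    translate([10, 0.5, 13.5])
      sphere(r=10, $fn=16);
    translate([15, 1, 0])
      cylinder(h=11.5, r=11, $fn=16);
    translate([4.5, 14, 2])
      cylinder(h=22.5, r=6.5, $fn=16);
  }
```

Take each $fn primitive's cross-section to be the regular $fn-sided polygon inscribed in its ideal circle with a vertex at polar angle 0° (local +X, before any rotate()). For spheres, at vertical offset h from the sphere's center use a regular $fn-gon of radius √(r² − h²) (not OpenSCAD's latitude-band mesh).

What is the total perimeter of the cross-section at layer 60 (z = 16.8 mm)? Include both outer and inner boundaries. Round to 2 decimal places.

At z = 16.8 mm: the cone is absent (z outside [0, 11]); the r=10 sphere at (10, 0.5) slices to a regular 16-gon of circumradius 9.440 (√(r²−h²) with h=3.3 from center) (perimeter = 2·16·9.440·sin(180°/16) = 58.93 mm); the cylinder at (15, 1) does not reach this height (z outside [0, 11.5]); the r=6.5 cylinder at (4.5, 14) gives a regular 16-gon of circumradius 6.5 (constant along its height) (perimeter = 2·16·6.500·sin(180°/16) = 40.58 mm); Merging all regions: the regions partially overlap (shared area 4.48 mm²), so the edge portions inside another operand are dropped and the merged outline is re-measured after clipping — boundary = 87.45 mm; (rotated 10° about Z; rotation is an isometry so areas/perimeters/island counts are preserved). Overall, the cross-section is a single solid region. Total boundary length (outer) = 87.45 mm.

87.45 mm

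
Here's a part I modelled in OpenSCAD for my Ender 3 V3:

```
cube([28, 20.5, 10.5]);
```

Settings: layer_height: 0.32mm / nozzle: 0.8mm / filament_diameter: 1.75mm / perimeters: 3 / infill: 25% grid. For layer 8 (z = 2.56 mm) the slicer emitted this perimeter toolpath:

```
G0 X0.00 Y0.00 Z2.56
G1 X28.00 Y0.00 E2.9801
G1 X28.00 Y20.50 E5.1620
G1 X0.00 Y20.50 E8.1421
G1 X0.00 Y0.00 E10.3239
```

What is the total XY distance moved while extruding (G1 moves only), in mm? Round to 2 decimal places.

97.00 mm

Sum the Euclidean lengths of each G1 segment: total = 97.00 mm.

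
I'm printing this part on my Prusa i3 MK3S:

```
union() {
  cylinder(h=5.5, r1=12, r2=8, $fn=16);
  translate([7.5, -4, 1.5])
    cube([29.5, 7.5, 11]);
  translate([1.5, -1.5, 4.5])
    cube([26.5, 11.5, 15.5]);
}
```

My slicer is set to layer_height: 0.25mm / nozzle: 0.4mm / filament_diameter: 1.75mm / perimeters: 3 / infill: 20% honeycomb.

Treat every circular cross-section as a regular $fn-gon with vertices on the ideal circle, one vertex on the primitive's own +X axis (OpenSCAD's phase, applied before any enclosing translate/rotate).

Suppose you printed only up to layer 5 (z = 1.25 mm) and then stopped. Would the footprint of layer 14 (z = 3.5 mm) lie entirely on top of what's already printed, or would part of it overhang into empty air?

part overhangs

Compare the two slices. At z = 1.25: the cone: at t=0.227 of its height the radius interpolates to r₁+(r₂−r₁)t = 11.091, giving a regular 16-gon of that circumradius (area = (16/2)·11.091²·sin(360°/16) = 376.59 mm²); the cube at (7.5, -4) does not reach this height (z outside [1.5, 12.5]); the cube at (1.5, -1.5) does not reach this height (z outside [4.5, 20]); Combining (union): only the cone is present, so the union is just that shape — area = 376.59 mm². At z = 3.5: the cone (r1=12→r2=8) has section circumradius 9.455 here — a regular 16-gon (area = (16/2)·9.455²·sin(360°/16) = 273.66 mm²); the cube at (7.5, -4) (footprint 29.5×7.5) is included at this height (area 221.25 mm²); the cube at (1.5, -1.5) does not reach this height (z outside [4.5, 20]); Merging all regions: the regions partially overlap — summed areas 494.91 mm² minus the doubly-counted overlap 11.82 mm² gives 483.09 mm² — area = 483.09 mm². Checking containment: at z = 3.5 the cross-section extends beyond the z = 1.25 cross-section by about 197.13 mm².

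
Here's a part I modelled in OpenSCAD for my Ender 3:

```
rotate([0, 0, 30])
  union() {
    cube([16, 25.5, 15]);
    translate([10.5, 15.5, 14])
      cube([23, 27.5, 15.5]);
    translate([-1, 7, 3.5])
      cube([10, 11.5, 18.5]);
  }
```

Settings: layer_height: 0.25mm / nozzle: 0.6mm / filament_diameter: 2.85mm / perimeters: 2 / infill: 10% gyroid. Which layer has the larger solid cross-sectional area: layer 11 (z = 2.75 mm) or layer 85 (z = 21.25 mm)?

Layer 11 (z = 2.75): the cube is present — its section is the full 16×25.5 rectangle (area 408.00 mm²); the cube at (10.5, 15.5) is absent (z outside [14, 29.5]); the cube at (-1, 7) does not reach this height (z outside [3.5, 22]); Merging all regions: only the 16×25.5 cube is present, so the union is just that shape — area = 408.00 mm²; (rotated 30° about Z; rotation is an isometry so areas/perimeters/island counts are preserved). So its area = 408.00 mm². Layer 85 (z = 21.25): the cube is not intersected at this z (z outside [0, 15]); the 23×27.5 cube at (10.5, 15.5) contributes its full rectangle (area 632.50 mm²); the cube at (-1, 7) is present — its section is the full 10×11.5 rectangle (area 115.00 mm²); Taking the union: the 2 present regions are separate (no shared area or edge), so areas and boundary lengths simply add and each stays a separate island — area = 747.50 mm²; (whole slice rotated 30° about Z — lengths, areas and connectivity unchanged). So its area = 747.50 mm². Layer 85 is larger (747.50 vs 408.00 mm²).

layer 85 (z = 21.25 mm)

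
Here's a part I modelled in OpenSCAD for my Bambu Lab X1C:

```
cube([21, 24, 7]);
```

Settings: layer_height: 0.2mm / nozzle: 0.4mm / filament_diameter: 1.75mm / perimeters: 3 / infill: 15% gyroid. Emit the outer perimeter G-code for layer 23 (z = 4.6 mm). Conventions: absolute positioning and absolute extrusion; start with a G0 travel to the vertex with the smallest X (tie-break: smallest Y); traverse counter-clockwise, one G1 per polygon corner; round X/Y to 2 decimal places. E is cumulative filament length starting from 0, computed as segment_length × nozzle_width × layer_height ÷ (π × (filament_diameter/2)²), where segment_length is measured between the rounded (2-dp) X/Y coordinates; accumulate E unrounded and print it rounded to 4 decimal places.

G0 X0.00 Y0.00 Z4.60
G1 X21.00 Y0.00 E0.6985
G1 X21.00 Y24.00 E1.4967
G1 X0.00 Y24.00 E2.1952
G1 X0.00 Y0.00 E2.9934

At z = 4.6 mm: the cube is present — its section is the full 21×24 rectangle. The outline is a single polygon with 4 vertices. Extrusion per mm of travel: 0.4 × 0.2 / (π × 0.875²) = 0.033260. Accumulating E over each segment gives final E = 2.9934.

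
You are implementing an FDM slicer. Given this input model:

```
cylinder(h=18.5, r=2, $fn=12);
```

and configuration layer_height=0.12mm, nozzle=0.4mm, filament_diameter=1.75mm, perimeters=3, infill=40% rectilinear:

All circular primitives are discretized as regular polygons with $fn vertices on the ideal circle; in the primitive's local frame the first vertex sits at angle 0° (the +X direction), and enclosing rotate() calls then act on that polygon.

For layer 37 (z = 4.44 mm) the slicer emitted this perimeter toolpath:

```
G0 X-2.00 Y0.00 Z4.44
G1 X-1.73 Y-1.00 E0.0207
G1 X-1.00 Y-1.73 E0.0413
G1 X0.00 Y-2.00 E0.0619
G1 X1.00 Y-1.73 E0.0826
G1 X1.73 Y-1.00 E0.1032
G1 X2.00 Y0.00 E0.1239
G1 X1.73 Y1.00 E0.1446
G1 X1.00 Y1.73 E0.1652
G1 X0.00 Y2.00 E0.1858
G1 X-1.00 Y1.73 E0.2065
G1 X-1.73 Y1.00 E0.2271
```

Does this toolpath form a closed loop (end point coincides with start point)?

no

Start point (G0): (-2.00, 0.00). End point (last G1): the path does not return to the start — open.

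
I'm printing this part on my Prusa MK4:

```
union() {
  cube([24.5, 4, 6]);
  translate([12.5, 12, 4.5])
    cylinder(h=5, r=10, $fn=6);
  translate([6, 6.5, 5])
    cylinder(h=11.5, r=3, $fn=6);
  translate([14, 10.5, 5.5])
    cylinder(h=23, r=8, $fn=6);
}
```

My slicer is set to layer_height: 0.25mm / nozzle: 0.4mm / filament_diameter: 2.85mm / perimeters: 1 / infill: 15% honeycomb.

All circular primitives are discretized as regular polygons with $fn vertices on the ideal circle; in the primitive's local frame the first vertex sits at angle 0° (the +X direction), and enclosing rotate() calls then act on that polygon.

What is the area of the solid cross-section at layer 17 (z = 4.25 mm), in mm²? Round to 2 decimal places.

98.00 mm²

At z = 4.25 mm: the 24.5×4 cube contributes its full rectangle (area 98.00 mm²); the cylinder at (12.5, 12) is absent (z outside [4.5, 9.5]); the cylinder at (6, 6.5) is absent (z outside [5, 16.5]); the cylinder at (14, 10.5) does not reach this height (z outside [5.5, 28.5]); Merging all regions: only the 24.5×4 cube is present, so the union is just that shape — area = 98.00 mm². Overall, the cross-section is a single solid region. Net area = 98.00 mm².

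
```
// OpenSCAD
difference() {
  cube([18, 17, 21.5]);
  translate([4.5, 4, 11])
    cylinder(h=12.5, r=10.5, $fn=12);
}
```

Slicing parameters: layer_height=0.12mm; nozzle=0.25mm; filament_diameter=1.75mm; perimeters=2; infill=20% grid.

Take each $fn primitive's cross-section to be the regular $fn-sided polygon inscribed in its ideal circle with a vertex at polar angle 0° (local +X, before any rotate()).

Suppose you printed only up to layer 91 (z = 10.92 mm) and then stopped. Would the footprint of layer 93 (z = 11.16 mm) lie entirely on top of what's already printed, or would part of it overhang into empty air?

entirely on top

Compare the two slices. At z = 10.92: the 18×17 cube contributes its full rectangle (area 306.00 mm²); the cylinder at (4.5, 4) is absent (z outside [11, 23.5]); After the difference (first − rest): none of the subtracted shapes is present at this height, so the 18×17 cube is unchanged — area = 306.00 mm². At z = 11.16: the cube (footprint 18×17) is included at this height (area 306.00 mm²); the cylinder at (4.5, 4): section is a regular 12-gon, circumradius r=10.5 (area = (12/2)·10.500²·sin(360°/12) = 330.75 mm²); Subtracting the remaining from the first: starting from the 18×17 cube (306.00 mm²), the r=10.5 cylinder at (4.5, 4) partially overlaps it — only the 185.08 mm² overlap (of its 330.75 mm²) is removed, clipping the outline — area = 120.92 mm². Checking containment: the cross-section at z = 11.16 is a subset of the cross-section at z = 10.92.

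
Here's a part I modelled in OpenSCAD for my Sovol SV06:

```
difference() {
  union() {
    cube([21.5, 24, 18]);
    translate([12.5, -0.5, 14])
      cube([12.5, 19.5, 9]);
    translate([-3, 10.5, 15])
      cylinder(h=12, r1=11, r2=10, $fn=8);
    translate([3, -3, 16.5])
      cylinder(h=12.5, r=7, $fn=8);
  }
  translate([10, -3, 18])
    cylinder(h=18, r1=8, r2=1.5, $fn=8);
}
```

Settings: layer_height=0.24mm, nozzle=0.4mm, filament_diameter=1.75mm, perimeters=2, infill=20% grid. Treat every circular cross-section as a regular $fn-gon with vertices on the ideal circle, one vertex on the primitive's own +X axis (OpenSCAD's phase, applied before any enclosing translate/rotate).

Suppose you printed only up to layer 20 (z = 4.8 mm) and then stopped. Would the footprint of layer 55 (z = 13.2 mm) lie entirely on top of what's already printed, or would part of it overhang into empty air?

Compare the two slices. At z = 4.8: the 21.5×24 cube contributes its full rectangle (area 516.00 mm²); the cube at (12.5, -0.5) is not intersected at this z (z outside [14, 23]); the cone at (-3, 10.5) is not intersected at this z (z outside [15, 27]); the cylinder at (3, -3) does not reach this height (z outside [16.5, 29]); Combining (union): only the 21.5×24 cube is present, so the union is just that shape — area = 516.00 mm²; the cone at (10, -3) does not reach this height (z outside [18, 36]); Taking the first minus the rest: none of the subtracted shapes is present at this height, so that combined region is unchanged — area = 516.00 mm². At z = 13.2: the cube is present — its section is the full 21.5×24 rectangle (area 516.00 mm²); the cube at (12.5, -0.5) does not reach this height (z outside [14, 23]); the cone at (-3, 10.5) does not reach this height (z outside [15, 27]); the cylinder at (3, -3) does not reach this height (z outside [16.5, 29]); Combining (union): only the 21.5×24 cube is present, so the union is just that shape — area = 516.00 mm²; the cone at (10, -3) is not intersected at this z (z outside [18, 36]); Taking the first minus the rest: none of the subtracted shapes is present at this height, so that combined region is unchanged — area = 516.00 mm². Checking containment: the cross-section at z = 13.2 is a subset of the cross-section at z = 4.8.

entirely on top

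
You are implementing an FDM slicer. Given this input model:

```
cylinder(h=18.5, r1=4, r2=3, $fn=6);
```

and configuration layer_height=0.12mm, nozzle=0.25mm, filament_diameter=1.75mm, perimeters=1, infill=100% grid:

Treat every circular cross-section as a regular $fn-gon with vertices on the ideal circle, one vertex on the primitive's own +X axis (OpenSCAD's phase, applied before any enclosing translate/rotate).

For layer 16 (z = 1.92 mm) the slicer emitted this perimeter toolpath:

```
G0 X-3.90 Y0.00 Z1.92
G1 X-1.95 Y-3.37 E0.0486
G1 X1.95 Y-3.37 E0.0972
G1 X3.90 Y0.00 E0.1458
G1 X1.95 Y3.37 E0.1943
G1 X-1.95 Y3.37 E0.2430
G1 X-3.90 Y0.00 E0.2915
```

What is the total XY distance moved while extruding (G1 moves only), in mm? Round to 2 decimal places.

Sum the Euclidean lengths of each G1 segment: total = 23.37 mm.

23.37 mm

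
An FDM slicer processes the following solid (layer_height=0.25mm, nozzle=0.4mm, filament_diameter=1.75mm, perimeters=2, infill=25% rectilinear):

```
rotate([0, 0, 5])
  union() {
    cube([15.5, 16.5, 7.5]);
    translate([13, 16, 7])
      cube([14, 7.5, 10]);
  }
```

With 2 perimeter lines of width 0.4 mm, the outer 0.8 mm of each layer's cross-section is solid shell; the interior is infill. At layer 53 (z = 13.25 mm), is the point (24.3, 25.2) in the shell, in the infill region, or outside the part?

shell

At z = 13.25 mm: the cube is absent (z outside [0, 7.5]); the cube at (13, 16) is present — its section is the full 14×7.5 rectangle; Merging all regions: only the 14×7.5 cube at (13, 16) is present, so the union is just that shape — 1 connected region; (rotated 5° about Z; rotation is an isometry so areas/perimeters/island counts are preserved). Overall, the cross-section is a single solid region. Undo the 5° rotation: the query point maps to (26.404, 22.986) in the un-rotated model frame. The nearest boundary edge runs (27.00, 23.50)→(13.00, 23.50); distance from the point to it = 0.51 mm. The point is inside the cross-section, 0.51 mm from the nearest boundary — within the 0.8 mm shell band (2 × 0.4).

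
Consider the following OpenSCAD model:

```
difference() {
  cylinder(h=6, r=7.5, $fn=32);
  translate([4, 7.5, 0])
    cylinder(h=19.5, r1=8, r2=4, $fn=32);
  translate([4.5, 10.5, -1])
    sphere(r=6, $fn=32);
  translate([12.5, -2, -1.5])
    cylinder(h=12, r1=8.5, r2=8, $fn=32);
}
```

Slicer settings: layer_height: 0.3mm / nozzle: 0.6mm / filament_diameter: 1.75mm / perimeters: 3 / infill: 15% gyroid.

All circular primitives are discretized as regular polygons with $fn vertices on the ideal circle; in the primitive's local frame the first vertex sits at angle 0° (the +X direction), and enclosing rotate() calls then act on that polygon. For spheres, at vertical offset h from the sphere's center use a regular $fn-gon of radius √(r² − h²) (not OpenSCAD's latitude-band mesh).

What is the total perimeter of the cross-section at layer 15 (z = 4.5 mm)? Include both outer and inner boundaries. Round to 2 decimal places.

43.28 mm

At z = 4.5 mm: the r=7.5 cylinder gives a regular 32-gon of circumradius 7.5 (constant along its height) (perimeter = 2·32·7.500·sin(180°/32) = 47.05 mm); the cone at (4, 7.5) (r1=8→r2=4) has section circumradius 7.077 here — a regular 32-gon (perimeter = 2·32·7.077·sin(180°/32) = 44.39 mm); the r=6 sphere at (4.5, 10.5) contributes a regular 32-gon of circumradius √(6²−5.5²) = 2.398 (perimeter = 2·32·2.398·sin(180°/32) = 15.04 mm); the cone at (12.5, -2) (r1=8.5→r2=8) has section circumradius 8.250 here — a regular 32-gon (perimeter = 2·32·8.250·sin(180°/32) = 51.75 mm); Subtracting the remaining from the first: starting from the r=7.5 cylinder, the cone at (4, 7.5) partially overlaps it — only the 49.74 mm² overlap (of its 156.33 mm²) is removed, clipping the outline; the r=6 sphere at (4.5, 10.5) misses the remaining region (no effect); the cone at (12.5, -2) partially overlaps it — only the 14.71 mm² overlap (of its 212.45 mm²) is removed, clipping the outline — boundary = 43.28 mm. Overall, the cross-section is a single solid region. Total boundary length (outer) = 43.28 mm.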